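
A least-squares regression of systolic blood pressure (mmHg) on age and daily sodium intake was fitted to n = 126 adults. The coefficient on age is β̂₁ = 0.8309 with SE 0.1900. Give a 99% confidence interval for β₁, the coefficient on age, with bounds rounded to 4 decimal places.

(0.3338, 1.3280)

df = n − k − 1 = 126 − 2 − 1 = 123.
t* = t_{0.005, 123} = 2.616392.
Margin = t* × SE = 2.616392 × 0.1900 = 0.497114.
CI: 0.8309 ± 0.497114 → (0.3338, 1.3280).
With 99% confidence, each one-unit increase in age is associated with a change of between 0.3338 and 1.3280 mmHg in systolic blood pressure, holding the other predictors fixed.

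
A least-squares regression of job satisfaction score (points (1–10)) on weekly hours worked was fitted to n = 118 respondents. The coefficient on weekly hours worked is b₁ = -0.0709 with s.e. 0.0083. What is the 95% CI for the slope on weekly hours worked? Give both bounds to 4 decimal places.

df = n − 2 = 118 − 2 = 116.
t* = t_{0.025, 116} = 1.980626.
Margin = t* × SE = 1.980626 × 0.0083 = 0.016439.
CI: -0.0709 ± 0.016439 → (-0.0873, -0.0545).
With 95% confidence, each one-unit increase in weekly hours worked is associated with a change of between -0.0873 and -0.0545 points (1–10) in job satisfaction score.

(-0.0873, -0.0545)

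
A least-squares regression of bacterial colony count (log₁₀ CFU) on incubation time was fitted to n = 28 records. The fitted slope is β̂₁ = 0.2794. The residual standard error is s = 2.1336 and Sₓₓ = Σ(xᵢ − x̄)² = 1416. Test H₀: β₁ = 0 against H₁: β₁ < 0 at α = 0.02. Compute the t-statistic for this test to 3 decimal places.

t = 4.928

SE(β̂₁) = s/√Sₓₓ = 2.1336/√1416 = 0.0566998.
t = 0.2794 / 0.0566998 = 4.928.
df = n − 2 = 26.
One-sided p ≈ 1.0000, which is ≥ 0.02, so fail to reject H₀.
The data do not give significant evidence that the true slope on incubation time is negative.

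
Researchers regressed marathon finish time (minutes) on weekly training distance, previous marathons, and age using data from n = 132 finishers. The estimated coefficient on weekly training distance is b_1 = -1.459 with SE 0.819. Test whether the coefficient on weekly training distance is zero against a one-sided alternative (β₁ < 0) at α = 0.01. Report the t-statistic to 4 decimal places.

t = -1.7814

H₀: β₁ = 0 vs H₁: β₁ < 0.
t = (b_1 − β₁⁰)/SE = -1.459 / 0.819 = -1.7814.
df = n − k − 1 = 132 − 3 − 1 = 128.
One-sided p ≈ 0.0386, which is ≥ 0.01, so fail to reject H₀.
The data do not give significant evidence that the true slope on weekly training distance is negative, holding the other predictors fixed.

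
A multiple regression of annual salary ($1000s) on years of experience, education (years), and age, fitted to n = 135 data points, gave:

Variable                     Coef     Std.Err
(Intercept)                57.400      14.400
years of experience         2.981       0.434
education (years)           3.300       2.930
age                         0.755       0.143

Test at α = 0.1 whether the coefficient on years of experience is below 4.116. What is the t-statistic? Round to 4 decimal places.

Read off: b = 2.981, SE = 0.434 for years of experience.
H₀: β₁ = 4.116 vs H₁: β₁ < 4.116.
t = (2.981 − 4.116) / 0.434 = -2.6152.
df = n − k − 1 = 135 − 3 − 1 = 131.
One-sided p ≈ 0.0050, which is < 0.1, so reject H₀.
There is evidence that the true slope on years of experience is below 4.116 $1000s per unit, holding the other predictors fixed.

t = -2.6152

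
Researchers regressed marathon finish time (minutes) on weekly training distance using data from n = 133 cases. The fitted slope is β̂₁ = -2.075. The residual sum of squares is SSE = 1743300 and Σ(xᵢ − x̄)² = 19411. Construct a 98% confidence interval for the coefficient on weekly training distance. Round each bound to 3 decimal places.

(-4.025, -0.125)

MSE = SSE/(n − 2) = 1743300/131 = 13307.6.
SE(β̂₁) = √(MSE/Sₓₓ) = √(13307.6/19411) = 0.827993.
df = n − 2 = 131.
t* = t_{0.01, 131} = 2.35515.
Margin = t* × SE = 2.35515 × 0.827993 = 1.95005.
CI: -2.075 ± 1.95005 → (-4.025, -0.125).
With 98% confidence, each one-unit increase in weekly training distance is associated with a change of between -4.025 and -0.125 minutes in marathon finish time.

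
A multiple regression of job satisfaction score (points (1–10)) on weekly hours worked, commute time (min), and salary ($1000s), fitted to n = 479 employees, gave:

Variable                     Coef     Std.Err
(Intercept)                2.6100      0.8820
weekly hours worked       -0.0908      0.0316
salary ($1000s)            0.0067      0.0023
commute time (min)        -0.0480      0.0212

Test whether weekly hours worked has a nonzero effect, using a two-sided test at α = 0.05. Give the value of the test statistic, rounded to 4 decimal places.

Read off: b = -0.0908, SE = 0.0316 for weekly hours worked.
H₀: β₁ = 0 vs H₁: β₁ ≠ 0.
t = -0.0908 / 0.0316 = -2.8734.
df = n − k − 1 = 479 − 3 − 1 = 475.
Two-sided p ≈ 0.0042, which is < 0.05, so reject H₀.
There is evidence that weekly hours worked is associated with job satisfaction score, holding the other predictors fixed.

t = -2.8734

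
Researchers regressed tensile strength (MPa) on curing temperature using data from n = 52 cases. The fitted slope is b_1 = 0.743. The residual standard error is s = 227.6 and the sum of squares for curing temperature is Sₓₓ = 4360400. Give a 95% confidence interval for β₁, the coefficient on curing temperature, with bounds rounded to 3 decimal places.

SE(b_1) = s/√Sₓₓ = 227.6/√4360400 = 0.108996.
df = n − 2 = 50.
t* = t_{0.025, 50} = 2.008559.
Margin = t* × SE = 2.008559 × 0.108996 = 0.21892.
CI: 0.743 ± 0.21892 → (0.524, 0.962).
With 95% confidence, each one-unit increase in curing temperature is associated with a change of between 0.524 and 0.962 MPa in tensile strength.

(0.524, 0.962)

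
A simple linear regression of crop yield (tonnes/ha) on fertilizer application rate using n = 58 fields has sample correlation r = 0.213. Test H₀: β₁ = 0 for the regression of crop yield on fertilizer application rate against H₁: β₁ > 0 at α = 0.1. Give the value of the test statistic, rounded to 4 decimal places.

t = 1.6314

t = r·√(n − 2)/√(1 − r²) = 0.213·√56/√0.954631 = 1.6314.
df = n − 2 = 56.
One-sided p ≈ 0.0542, which is < 0.1, so reject H₀.
There is evidence of a linear association between fertilizer application rate and crop yield.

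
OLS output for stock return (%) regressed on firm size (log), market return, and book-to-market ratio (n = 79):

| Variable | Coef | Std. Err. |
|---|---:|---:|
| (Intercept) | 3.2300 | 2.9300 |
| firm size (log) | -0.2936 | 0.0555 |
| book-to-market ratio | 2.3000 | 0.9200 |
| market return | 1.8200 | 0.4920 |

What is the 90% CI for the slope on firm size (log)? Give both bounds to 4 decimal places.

(-0.3860, -0.2012)

Read off: b = -0.2936, SE = 0.0555 for firm size (log).
df = n − k − 1 = 79 − 3 − 1 = 75.
t* = t_{0.05, 75} = 1.665425.
Margin = t* × SE = 1.665425 × 0.0555 = 0.092431.
CI: -0.2936 ± 0.092431 → (-0.3860, -0.2012).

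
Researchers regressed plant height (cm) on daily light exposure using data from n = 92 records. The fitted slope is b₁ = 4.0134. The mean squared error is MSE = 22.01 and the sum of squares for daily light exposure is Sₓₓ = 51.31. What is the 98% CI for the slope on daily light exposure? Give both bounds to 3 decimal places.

(2.462, 5.565)

SE(b₁) = √(MSE/Sₓₓ) = √(22.01/51.31) = 0.654951.
df = n − 2 = 90.
t* = t_{0.01, 90} = 2.368497.
Margin = t* × SE = 2.368497 × 0.654951 = 1.55125.
CI: 4.0134 ± 1.55125 → (2.462, 5.565).
With 98% confidence, each one-unit increase in daily light exposure is associated with a change of between 2.462 and 5.565 cm in plant height.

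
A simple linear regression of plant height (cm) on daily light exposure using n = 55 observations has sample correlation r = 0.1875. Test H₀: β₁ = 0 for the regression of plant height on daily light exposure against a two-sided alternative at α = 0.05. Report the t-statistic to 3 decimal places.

t = 1.390

t = r·√(n − 2)/√(1 − r²) = 0.1875·√53/√0.964844 = 1.390.
df = n − 2 = 53.
Two-sided p ≈ 0.1704, which is ≥ 0.05, so fail to reject H₀.
The data do not give significant evidence of a linear association between daily light exposure and plant height.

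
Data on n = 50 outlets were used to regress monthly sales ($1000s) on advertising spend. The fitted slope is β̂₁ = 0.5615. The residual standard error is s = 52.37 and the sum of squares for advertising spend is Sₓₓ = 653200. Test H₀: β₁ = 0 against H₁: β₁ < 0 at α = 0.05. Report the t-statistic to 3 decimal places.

SE(β̂₁) = s/√Sₓₓ = 52.37/√653200 = 0.0647977.
t = 0.5615 / 0.0647977 = 8.665.
df = n − 2 = 48.
One-sided p ≈ 1.0000, which is ≥ 0.05, so fail to reject H₀.
The data do not give significant evidence that the true slope on advertising spend is negative.

t = 8.665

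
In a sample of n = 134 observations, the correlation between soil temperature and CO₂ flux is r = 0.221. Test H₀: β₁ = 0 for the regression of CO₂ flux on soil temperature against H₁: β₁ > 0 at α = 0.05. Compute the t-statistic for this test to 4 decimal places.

t = 2.6035

t = r·√(n − 2)/√(1 − r²) = 0.221·√132/√0.951159 = 2.6035.
df = n − 2 = 132.
One-sided p ≈ 0.0051, which is < 0.05, so reject H₀.
There is evidence of a linear association between soil temperature and CO₂ flux.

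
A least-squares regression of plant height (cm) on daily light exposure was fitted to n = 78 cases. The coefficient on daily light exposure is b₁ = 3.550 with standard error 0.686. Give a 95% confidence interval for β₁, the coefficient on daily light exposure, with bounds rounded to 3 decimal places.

df = n − 2 = 78 − 2 = 76.
t* = t_{0.025, 76} = 1.991673.
Margin = t* × SE = 1.991673 × 0.686 = 1.36629.
CI: 3.550 ± 1.36629 → (2.184, 4.916).
With 95% confidence, each one-unit increase in daily light exposure is associated with a change of between 2.184 and 4.916 cm in plant height.

(2.184, 4.916)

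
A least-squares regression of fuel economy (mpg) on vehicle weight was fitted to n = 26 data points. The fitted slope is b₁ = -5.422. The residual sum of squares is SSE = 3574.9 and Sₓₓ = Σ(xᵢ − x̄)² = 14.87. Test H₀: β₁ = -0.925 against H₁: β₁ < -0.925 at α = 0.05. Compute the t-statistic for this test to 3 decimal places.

MSE = SSE/(n − 2) = 3574.9/24 = 148.954.
SE(b₁) = √(MSE/Sₓₓ) = √(148.954/14.87) = 3.16498.
t = (-5.422 − (-0.925)) / 3.16498 = -1.421.
df = n − 2 = 24.
One-sided p ≈ 0.0841, which is ≥ 0.05, so fail to reject H₀.
The data do not give significant evidence that the true slope on vehicle weight is below -0.925 mpg per unit.

t = -1.421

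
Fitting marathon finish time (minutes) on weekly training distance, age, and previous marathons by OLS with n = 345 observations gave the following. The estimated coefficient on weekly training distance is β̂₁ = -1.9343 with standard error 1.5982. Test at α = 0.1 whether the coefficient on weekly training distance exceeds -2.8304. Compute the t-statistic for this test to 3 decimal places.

t = 0.561

H₀: β₁ = -2.8304 vs H₁: β₁ > -2.8304.
t = (β̂₁ − β₁⁰)/SE = (-1.9343 − (-2.8304)) / 1.5982 = 0.561.
df = n − k − 1 = 345 − 3 − 1 = 341.
One-sided p ≈ 0.2877, which is ≥ 0.1, so fail to reject H₀.
The data do not give significant evidence that the true slope on weekly training distance exceeds -2.8304 minutes per unit, holding the other predictors fixed.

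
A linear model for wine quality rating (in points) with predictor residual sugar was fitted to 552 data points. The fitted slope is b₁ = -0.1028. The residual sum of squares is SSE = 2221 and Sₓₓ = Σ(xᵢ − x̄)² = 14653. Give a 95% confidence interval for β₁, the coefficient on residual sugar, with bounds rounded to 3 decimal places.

MSE = SSE/(n − 2) = 2221/550 = 4.03818.
SE(b₁) = √(MSE/Sₓₓ) = √(4.03818/14653) = 0.0166008.
df = n − 2 = 550.
t* = t_{0.025, 550} = 1.964287.
Margin = t* × SE = 1.964287 × 0.0166008 = 0.03261.
CI: -0.1028 ± 0.03261 → (-0.135, -0.070).
With 95% confidence, each one-unit increase in residual sugar is associated with a change of between -0.135 and -0.070 points in wine quality rating.

(-0.135, -0.070)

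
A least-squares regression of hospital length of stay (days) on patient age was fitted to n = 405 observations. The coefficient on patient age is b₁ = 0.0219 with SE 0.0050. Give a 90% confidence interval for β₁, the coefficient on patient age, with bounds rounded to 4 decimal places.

(0.0137, 0.0301)

df = n − 2 = 405 − 2 = 403.
t* = t_{0.05, 403} = 1.648643.
Margin = t* × SE = 1.648643 × 0.0050 = 0.008243.
CI: 0.0219 ± 0.008243 → (0.0137, 0.0301).
With 90% confidence, each one-unit increase in patient age is associated with a change of between 0.0137 and 0.0301 days in hospital length of stay.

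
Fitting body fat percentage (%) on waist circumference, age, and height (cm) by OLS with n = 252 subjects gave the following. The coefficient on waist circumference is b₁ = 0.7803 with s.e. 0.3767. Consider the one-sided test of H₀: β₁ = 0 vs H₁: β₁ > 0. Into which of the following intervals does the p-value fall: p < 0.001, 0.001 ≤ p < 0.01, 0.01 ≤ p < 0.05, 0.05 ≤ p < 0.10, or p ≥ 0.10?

0.01 ≤ p < 0.05

t = 0.7803 / 0.3767 = 2.071.
df = n − k − 1 = 252 − 3 − 1 = 248.
One-sided p = P(T_{248} > t) ≈ 0.0197.
So 0.01 ≤ p < 0.05.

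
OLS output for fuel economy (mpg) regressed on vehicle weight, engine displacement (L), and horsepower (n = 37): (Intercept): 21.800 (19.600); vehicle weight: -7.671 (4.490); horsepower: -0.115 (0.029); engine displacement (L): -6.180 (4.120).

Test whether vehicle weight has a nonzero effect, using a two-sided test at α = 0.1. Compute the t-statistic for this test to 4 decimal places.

Read off: b = -7.671, SE = 4.490 for vehicle weight.
H₀: β₁ = 0 vs H₁: β₁ ≠ 0.
t = -7.671 / 4.490 = -1.7085.
df = n − k − 1 = 37 − 3 − 1 = 33.
Two-sided p ≈ 0.0969, which is < 0.1, so reject H₀.
There is evidence that vehicle weight is associated with fuel economy, holding the other predictors fixed.

t = -1.7085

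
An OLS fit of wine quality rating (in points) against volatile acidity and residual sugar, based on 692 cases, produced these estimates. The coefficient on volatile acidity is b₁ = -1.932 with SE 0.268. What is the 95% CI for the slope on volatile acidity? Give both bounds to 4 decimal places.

(-2.4582, -1.4058)

df = n − k − 1 = 692 − 2 − 1 = 689.
t* = t_{0.025, 689} = 1.963413.
Margin = t* × SE = 1.963413 × 0.268 = 0.526195.
CI: -1.932 ± 0.526195 → (-2.4582, -1.4058).
With 95% confidence, each one-unit increase in volatile acidity is associated with a change of between -2.4582 and -1.4058 points in wine quality rating, holding the other predictors fixed.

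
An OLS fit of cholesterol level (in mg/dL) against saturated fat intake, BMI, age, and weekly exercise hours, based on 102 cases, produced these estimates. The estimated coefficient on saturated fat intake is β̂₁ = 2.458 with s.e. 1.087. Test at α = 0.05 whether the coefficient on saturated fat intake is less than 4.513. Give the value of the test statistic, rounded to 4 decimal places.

t = -1.8905

H₀: β₁ = 4.513 vs H₁: β₁ < 4.513.
t = (β̂₁ − β₁⁰)/SE = (2.458 − 4.513) / 1.087 = -1.8905.
df = n − k − 1 = 102 − 4 − 1 = 97.
One-sided p ≈ 0.0308, which is < 0.05, so reject H₀.
There is evidence that the true slope on saturated fat intake is below 4.513 mg/dL per unit, holding the other predictors fixed.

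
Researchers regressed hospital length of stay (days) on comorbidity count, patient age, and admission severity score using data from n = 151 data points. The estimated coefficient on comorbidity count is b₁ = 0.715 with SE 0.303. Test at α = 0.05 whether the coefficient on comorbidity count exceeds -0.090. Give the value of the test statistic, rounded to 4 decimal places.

t = 2.6568

H₀: β₁ = -0.090 vs H₁: β₁ > -0.090.
t = (b₁ − β₁⁰)/SE = (0.715 − (-0.090)) / 0.303 = 2.6568.
df = n − k − 1 = 151 − 3 − 1 = 147.
One-sided p ≈ 0.0044, which is < 0.05, so reject H₀.
There is evidence that the true slope on comorbidity count exceeds -0.090 days per unit, holding the other predictors fixed.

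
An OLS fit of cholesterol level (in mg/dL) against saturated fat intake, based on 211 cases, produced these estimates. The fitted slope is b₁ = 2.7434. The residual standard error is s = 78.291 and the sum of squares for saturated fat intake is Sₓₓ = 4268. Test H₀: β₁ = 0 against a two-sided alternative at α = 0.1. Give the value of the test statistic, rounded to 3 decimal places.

SE(b₁) = s/√Sₓₓ = 78.291/√4268 = 1.19839.
t = 2.7434 / 1.19839 = 2.289.
df = n − 2 = 209.
Two-sided p ≈ 0.0231, which is < 0.1, so reject H₀.
There is evidence that saturated fat intake is associated with cholesterol level.

t = 2.289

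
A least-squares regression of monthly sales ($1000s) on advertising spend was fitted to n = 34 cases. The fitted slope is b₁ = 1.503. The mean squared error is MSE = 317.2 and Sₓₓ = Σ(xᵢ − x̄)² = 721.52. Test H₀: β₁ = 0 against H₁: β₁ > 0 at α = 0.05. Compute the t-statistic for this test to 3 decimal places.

t = 2.267

SE(b₁) = √(MSE/Sₓₓ) = √(317.2/721.52) = 0.663044.
t = 1.503 / 0.663044 = 2.267.
df = n − 2 = 32.
One-sided p ≈ 0.0151, which is < 0.05, so reject H₀.
There is evidence that the true slope on advertising spend is positive.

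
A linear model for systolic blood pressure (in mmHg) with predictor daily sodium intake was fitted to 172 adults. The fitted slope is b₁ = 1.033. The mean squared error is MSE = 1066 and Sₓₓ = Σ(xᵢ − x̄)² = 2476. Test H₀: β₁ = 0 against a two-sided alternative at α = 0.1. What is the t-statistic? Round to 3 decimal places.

t = 1.574

SE(b₁) = √(MSE/Sₓₓ) = √(1066/2476) = 0.65615.
t = 1.033 / 0.65615 = 1.574.
df = n − 2 = 170.
Two-sided p ≈ 0.1173, which is ≥ 0.1, so fail to reject H₀.
The data do not give significant evidence of an association between daily sodium intake and systolic blood pressure.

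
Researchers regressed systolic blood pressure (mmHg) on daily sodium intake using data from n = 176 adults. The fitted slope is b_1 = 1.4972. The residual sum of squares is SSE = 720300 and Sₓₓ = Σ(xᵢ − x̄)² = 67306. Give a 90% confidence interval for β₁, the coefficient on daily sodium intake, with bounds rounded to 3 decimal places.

MSE = SSE/(n − 2) = 720300/174 = 4139.66.
SE(b_1) = √(MSE/Sₓₓ) = √(4139.66/67306) = 0.248002.
df = n − 2 = 174.
t* = t_{0.05, 174} = 1.653658.
Margin = t* × SE = 1.653658 × 0.248002 = 0.41011.
CI: 1.4972 ± 0.41011 → (1.087, 1.907).
With 90% confidence, each one-unit increase in daily sodium intake is associated with a change of between 1.087 and 1.907 mmHg in systolic blood pressure.

(1.087, 1.907)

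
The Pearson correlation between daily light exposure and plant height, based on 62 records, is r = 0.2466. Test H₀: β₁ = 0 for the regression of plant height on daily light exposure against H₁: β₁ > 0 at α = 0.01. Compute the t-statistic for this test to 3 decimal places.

t = 1.971

t = r·√(n − 2)/√(1 − r²) = 0.2466·√60/√0.939188 = 1.971.
df = n − 2 = 60.
One-sided p ≈ 0.0267, which is ≥ 0.01, so fail to reject H₀.
The data do not give significant evidence of a linear association between daily light exposure and plant height.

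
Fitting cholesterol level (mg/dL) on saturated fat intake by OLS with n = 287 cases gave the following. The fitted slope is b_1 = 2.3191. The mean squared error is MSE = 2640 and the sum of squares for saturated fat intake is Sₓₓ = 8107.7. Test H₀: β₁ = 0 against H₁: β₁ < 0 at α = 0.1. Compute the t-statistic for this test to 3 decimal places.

SE(b_1) = √(MSE/Sₓₓ) = √(2640/8107.7) = 0.570628.
t = 2.3191 / 0.570628 = 4.064.
df = n − 2 = 285.
One-sided p ≈ 1.0000, which is ≥ 0.1, so fail to reject H₀.
The data do not give significant evidence that the true slope on saturated fat intake is negative.

t = 4.064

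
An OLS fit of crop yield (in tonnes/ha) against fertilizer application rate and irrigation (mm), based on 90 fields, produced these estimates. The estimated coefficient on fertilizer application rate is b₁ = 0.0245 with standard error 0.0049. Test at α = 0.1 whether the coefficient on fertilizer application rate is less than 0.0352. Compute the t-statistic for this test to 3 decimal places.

t = -2.184

H₀: β₁ = 0.0352 vs H₁: β₁ < 0.0352.
t = (b₁ − β₁⁰)/SE = (0.0245 − 0.0352) / 0.0049 = -2.184.
df = n − k − 1 = 90 − 2 − 1 = 87.
One-sided p ≈ 0.0158, which is < 0.1, so reject H₀.
There is evidence that the true slope on fertilizer application rate is below 0.0352 tonnes/ha per unit, holding the other predictors fixed.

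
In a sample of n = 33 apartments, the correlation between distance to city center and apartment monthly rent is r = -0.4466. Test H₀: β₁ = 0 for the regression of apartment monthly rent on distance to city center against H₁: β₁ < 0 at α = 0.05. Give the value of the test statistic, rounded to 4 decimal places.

t = -2.7791

t = r·√(n − 2)/√(1 − r²) = -0.4466·√31/√0.800548 = -2.7791.
df = n − 2 = 31.
One-sided p ≈ 0.0046, which is < 0.05, so reject H₀.
There is evidence of a linear association between distance to city center and apartment monthly rent.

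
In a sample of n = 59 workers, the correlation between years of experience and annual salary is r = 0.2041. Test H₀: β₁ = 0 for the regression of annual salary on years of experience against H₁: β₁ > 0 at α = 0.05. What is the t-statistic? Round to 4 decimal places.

t = r·√(n − 2)/√(1 − r²) = 0.2041·√57/√0.958343 = 1.5741.
df = n − 2 = 57.
One-sided p ≈ 0.0605, which is ≥ 0.05, so fail to reject H₀.
The data do not give significant evidence of a linear association between years of experience and annual salary.

t = 1.5741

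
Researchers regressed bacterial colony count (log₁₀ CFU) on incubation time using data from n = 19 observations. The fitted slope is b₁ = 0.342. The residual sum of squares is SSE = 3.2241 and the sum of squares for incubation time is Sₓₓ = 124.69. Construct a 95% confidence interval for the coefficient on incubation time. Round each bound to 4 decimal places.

(0.2597, 0.4243)

MSE = SSE/(n − 2) = 3.2241/17 = 0.189653.
SE(b₁) = √(MSE/Sₓₓ) = √(0.189653/124.69) = 0.0389999.
df = n − 2 = 17.
t* = t_{0.025, 17} = 2.109816.
Margin = t* × SE = 2.109816 × 0.0389999 = 0.082283.
CI: 0.342 ± 0.082283 → (0.2597, 0.4243).
With 95% confidence, each one-unit increase in incubation time is associated with a change of between 0.2597 and 0.4243 log₁₀ CFU in bacterial colony count.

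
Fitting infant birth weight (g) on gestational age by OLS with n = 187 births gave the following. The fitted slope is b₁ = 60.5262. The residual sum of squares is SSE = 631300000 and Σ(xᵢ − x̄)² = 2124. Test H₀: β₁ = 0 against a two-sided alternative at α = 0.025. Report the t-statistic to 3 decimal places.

MSE = SSE/(n − 2) = 631300000/185 = 3.41243e+06.
SE(b₁) = √(MSE/Sₓₓ) = √(3.41243e+06/2124) = 40.0825.
t = 60.5262 / 40.0825 = 1.510.
df = n − 2 = 185.
Two-sided p ≈ 0.1327, which is ≥ 0.025, so fail to reject H₀.
The data do not give significant evidence of an association between gestational age and infant birth weight.

t = 1.510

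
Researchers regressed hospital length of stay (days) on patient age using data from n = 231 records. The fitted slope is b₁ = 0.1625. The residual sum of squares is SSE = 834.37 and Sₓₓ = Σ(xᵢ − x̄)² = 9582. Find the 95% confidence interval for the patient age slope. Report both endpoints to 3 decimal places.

(0.124, 0.201)

MSE = SSE/(n − 2) = 834.37/229 = 3.64354.
SE(b₁) = √(MSE/Sₓₓ) = √(3.64354/9582) = 0.0195.
df = n − 2 = 229.
t* = t_{0.025, 229} = 1.970377.
Margin = t* × SE = 1.970377 × 0.0195 = 0.03842.
CI: 0.1625 ± 0.03842 → (0.124, 0.201).
With 95% confidence, each one-unit increase in patient age is associated with a change of between 0.124 and 0.201 days in hospital length of stay.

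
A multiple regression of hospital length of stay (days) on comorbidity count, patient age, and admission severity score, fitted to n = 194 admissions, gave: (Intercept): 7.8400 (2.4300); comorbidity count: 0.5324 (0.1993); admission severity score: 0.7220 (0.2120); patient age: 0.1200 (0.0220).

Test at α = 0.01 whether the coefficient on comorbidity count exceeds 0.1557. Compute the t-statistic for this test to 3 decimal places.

Read off: b = 0.5324, SE = 0.1993 for comorbidity count.
H₀: β₁ = 0.1557 vs H₁: β₁ > 0.1557.
t = (0.5324 − 0.1557) / 0.1993 = 1.890.
df = n − k − 1 = 194 − 3 − 1 = 190.
One-sided p ≈ 0.0301, which is ≥ 0.01, so fail to reject H₀.
The data do not give significant evidence that the true slope on comorbidity count exceeds 0.1557 days per unit, holding the other predictors fixed.

t = 1.890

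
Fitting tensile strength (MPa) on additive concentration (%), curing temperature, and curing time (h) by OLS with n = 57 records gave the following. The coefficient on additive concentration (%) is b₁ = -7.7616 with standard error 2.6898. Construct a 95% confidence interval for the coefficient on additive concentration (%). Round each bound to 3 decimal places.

df = n − k − 1 = 57 − 3 − 1 = 53.
t* = t_{0.025, 53} = 2.005746.
Margin = t* × SE = 2.005746 × 2.6898 = 5.39506.
CI: -7.7616 ± 5.39506 → (-13.157, -2.367).
With 95% confidence, each one-unit increase in additive concentration (%) is associated with a change of between -13.157 and -2.367 MPa in tensile strength, holding the other predictors fixed.

(-13.157, -2.367)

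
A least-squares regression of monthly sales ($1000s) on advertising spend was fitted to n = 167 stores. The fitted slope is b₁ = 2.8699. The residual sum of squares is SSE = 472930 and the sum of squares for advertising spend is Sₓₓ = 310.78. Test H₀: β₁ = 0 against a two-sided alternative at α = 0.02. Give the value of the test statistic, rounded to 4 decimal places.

MSE = SSE/(n − 2) = 472930/165 = 2866.24.
SE(b₁) = √(MSE/Sₓₓ) = √(2866.24/310.78) = 3.0369.
t = 2.8699 / 3.0369 = 0.9450.
df = n − 2 = 165.
Two-sided p ≈ 0.3460, which is ≥ 0.02, so fail to reject H₀.
The data do not give significant evidence of an association between advertising spend and monthly sales.

t = 0.9450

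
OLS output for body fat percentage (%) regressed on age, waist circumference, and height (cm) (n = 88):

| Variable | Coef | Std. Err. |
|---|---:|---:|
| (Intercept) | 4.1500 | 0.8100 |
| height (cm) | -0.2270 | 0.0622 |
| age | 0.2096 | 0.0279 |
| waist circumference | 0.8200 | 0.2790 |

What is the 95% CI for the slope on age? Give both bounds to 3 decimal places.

(0.154, 0.265)

Read off: b = 0.2096, SE = 0.0279 for age.
df = n − k − 1 = 88 − 3 − 1 = 84.
t* = t_{0.025, 84} = 1.98861.
Margin = t* × SE = 1.98861 × 0.0279 = 0.05548.
CI: 0.2096 ± 0.05548 → (0.154, 0.265).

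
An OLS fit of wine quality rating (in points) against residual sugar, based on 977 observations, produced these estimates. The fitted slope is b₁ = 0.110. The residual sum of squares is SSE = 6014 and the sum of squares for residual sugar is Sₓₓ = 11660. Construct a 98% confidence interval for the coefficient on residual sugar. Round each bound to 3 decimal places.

(0.056, 0.164)

MSE = SSE/(n − 2) = 6014/975 = 6.16821.
SE(b₁) = √(MSE/Sₓₓ) = √(6.16821/11660) = 0.0230001.
df = n − 2 = 975.
t* = t_{0.01, 975} = 2.330179.
Margin = t* × SE = 2.330179 × 0.0230001 = 0.05359.
CI: 0.110 ± 0.05359 → (0.056, 0.164).
With 98% confidence, each one-unit increase in residual sugar is associated with a change of between 0.056 and 0.164 points in wine quality rating.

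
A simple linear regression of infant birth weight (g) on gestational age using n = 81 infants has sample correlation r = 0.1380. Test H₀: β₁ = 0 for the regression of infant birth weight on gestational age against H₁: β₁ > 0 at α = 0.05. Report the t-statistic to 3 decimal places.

t = r·√(n − 2)/√(1 − r²) = 0.1380·√79/√0.980956 = 1.238.
df = n − 2 = 79.
One-sided p ≈ 0.1096, which is ≥ 0.05, so fail to reject H₀.
The data do not give significant evidence of a linear association between gestational age and infant birth weight.

t = 1.238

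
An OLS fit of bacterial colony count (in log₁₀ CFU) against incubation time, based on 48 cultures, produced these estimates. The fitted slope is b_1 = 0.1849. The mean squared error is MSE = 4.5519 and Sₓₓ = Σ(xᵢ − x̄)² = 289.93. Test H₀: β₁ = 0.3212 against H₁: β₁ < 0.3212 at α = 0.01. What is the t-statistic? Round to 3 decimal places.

t = -1.088

SE(b_1) = √(MSE/Sₓₓ) = √(4.5519/289.93) = 0.1253.
t = (0.1849 − 0.3212) / 0.1253 = -1.088.
df = n − 2 = 46.
One-sided p ≈ 0.1412, which is ≥ 0.01, so fail to reject H₀.
The data do not give significant evidence that the true slope on incubation time is below 0.3212 log₁₀ CFU per unit.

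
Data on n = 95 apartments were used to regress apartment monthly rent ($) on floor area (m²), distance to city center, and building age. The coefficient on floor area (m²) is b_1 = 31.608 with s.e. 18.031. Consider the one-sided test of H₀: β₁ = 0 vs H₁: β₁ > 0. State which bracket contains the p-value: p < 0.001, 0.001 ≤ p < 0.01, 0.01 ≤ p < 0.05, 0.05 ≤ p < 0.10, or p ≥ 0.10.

0.01 ≤ p < 0.05

t = 31.608 / 18.031 = 1.753.
df = n − k − 1 = 95 − 3 − 1 = 91.
One-sided p = P(T_{91} > t) ≈ 0.0415.
So 0.01 ≤ p < 0.05.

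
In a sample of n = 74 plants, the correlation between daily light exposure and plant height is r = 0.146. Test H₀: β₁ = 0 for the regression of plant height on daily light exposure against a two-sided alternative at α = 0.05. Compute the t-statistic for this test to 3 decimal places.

t = r·√(n − 2)/√(1 − r²) = 0.146·√72/√0.978684 = 1.252.
df = n − 2 = 72.
Two-sided p ≈ 0.2145, which is ≥ 0.05, so fail to reject H₀.
The data do not give significant evidence of a linear association between daily light exposure and plant height.

t = 1.252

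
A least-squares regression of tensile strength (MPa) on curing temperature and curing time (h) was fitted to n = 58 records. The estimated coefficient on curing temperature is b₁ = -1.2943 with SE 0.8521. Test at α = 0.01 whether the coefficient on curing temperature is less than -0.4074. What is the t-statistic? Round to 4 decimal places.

t = -1.0408

H₀: β₁ = -0.4074 vs H₁: β₁ < -0.4074.
t = (b₁ − β₁⁰)/SE = (-1.2943 − (-0.4074)) / 0.8521 = -1.0408.
df = n − k − 1 = 58 − 2 − 1 = 55.
One-sided p ≈ 0.1513, which is ≥ 0.01, so fail to reject H₀.
The data do not give significant evidence that the true slope on curing temperature is below -0.4074 MPa per unit, holding the other predictors fixed.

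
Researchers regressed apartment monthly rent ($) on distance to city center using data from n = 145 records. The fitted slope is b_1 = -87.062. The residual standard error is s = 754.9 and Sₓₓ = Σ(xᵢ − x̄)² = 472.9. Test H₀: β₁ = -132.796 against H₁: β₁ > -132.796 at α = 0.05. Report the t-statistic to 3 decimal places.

SE(b_1) = s/√Sₓₓ = 754.9/√472.9 = 34.714.
t = (-87.062 − (-132.796)) / 34.714 = 1.317.
df = n − 2 = 143.
One-sided p ≈ 0.0949, which is ≥ 0.05, so fail to reject H₀.
The data do not give significant evidence that the true slope on distance to city center exceeds -132.796 $ per unit.

t = 1.317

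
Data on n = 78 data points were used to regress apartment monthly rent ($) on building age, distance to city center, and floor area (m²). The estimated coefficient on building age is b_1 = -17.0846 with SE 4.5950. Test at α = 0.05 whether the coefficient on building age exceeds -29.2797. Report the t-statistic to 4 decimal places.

H₀: β₁ = -29.2797 vs H₁: β₁ > -29.2797.
t = (b_1 − β₁⁰)/SE = (-17.0846 − (-29.2797)) / 4.5950 = 2.6540.
df = n − k − 1 = 78 − 3 − 1 = 74.
One-sided p ≈ 0.0049, which is < 0.05, so reject H₀.
There is evidence that the true slope on building age exceeds -29.2797 $ per unit, holding the other predictors fixed.

t = 2.6540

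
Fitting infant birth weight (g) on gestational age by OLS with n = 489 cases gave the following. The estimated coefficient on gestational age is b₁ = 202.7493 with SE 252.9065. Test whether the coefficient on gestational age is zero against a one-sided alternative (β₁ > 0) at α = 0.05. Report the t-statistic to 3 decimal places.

H₀: β₁ = 0 vs H₁: β₁ > 0.
t = (b₁ − β₁⁰)/SE = 202.7493 / 252.9065 = 0.802.
df = n − 2 = 489 − 2 = 487.
One-sided p ≈ 0.2116, which is ≥ 0.05, so fail to reject H₀.
The data do not give significant evidence that the true slope on gestational age is positive.

t = 0.802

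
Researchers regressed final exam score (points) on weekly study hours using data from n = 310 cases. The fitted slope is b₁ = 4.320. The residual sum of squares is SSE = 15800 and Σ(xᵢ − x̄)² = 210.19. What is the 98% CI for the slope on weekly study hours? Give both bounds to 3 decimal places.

MSE = SSE/(n − 2) = 15800/308 = 51.2987.
SE(b₁) = √(MSE/Sₓₓ) = √(51.2987/210.19) = 0.494023.
df = n − 2 = 308.
t* = t_{0.01, 308} = 2.338516.
Margin = t* × SE = 2.338516 × 0.494023 = 1.15528.
CI: 4.320 ± 1.15528 → (3.165, 5.475).
With 98% confidence, each one-unit increase in weekly study hours is associated with a change of between 3.165 and 5.475 points in final exam score.

(3.165, 5.475)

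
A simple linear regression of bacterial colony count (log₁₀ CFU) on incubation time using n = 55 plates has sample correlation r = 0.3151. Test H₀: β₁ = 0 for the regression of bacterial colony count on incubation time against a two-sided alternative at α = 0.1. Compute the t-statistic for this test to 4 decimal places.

t = 2.4171

t = r·√(n − 2)/√(1 − r²) = 0.3151·√53/√0.900712 = 2.4171.
df = n − 2 = 53.
Two-sided p ≈ 0.0191, which is < 0.1, so reject H₀.
There is evidence of a linear association between incubation time and bacterial colony count.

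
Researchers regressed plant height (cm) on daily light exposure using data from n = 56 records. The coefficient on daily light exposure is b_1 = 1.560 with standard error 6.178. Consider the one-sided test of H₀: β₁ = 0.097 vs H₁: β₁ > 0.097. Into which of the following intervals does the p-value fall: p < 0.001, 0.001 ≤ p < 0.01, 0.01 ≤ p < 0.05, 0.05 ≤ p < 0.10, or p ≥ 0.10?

p ≥ 0.10

t = (1.560 − 0.097) / 6.178 = 0.237.
df = n − 2 = 56 − 2 = 54.
One-sided p = P(T_{54} > t) ≈ 0.4069.
So p ≥ 0.10.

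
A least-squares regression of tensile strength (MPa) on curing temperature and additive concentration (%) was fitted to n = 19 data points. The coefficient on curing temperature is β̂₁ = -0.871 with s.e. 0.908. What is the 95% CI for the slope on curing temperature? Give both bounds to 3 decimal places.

(-2.796, 1.054)

df = n − k − 1 = 19 − 2 − 1 = 16.
t* = t_{0.025, 16} = 2.119905.
Margin = t* × SE = 2.119905 × 0.908 = 1.92487.
CI: -0.871 ± 1.92487 → (-2.796, 1.054).
With 95% confidence, each one-unit increase in curing temperature is associated with a change of between -2.796 and 1.054 MPa in tensile strength, holding the other predictors fixed.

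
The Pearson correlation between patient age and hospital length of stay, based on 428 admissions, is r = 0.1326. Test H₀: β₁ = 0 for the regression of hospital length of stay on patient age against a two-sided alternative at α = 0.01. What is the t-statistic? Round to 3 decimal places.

t = 2.761

t = r·√(n − 2)/√(1 − r²) = 0.1326·√426/√0.982417 = 2.761.
df = n − 2 = 426.
Two-sided p ≈ 0.0060, which is < 0.01, so reject H₀.
There is evidence of a linear association between patient age and hospital length of stay.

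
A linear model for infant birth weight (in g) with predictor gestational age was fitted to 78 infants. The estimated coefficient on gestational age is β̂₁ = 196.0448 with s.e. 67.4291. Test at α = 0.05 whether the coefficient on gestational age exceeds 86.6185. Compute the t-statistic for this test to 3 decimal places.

H₀: β₁ = 86.6185 vs H₁: β₁ > 86.6185.
t = (β̂₁ − β₁⁰)/SE = (196.0448 − 86.6185) / 67.4291 = 1.623.
df = n − 2 = 78 − 2 = 76.
One-sided p ≈ 0.0544, which is ≥ 0.05, so fail to reject H₀.
The data do not give significant evidence that the true slope on gestational age exceeds 86.6185 g per unit.

t = 1.623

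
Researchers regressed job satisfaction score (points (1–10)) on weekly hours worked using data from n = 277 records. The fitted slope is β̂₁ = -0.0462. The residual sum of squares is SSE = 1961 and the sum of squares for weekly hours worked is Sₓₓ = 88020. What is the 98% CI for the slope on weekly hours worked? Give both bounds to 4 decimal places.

MSE = SSE/(n − 2) = 1961/275 = 7.13091.
SE(β̂₁) = √(MSE/Sₓₓ) = √(7.13091/88020) = 0.00900081.
df = n − 2 = 275.
t* = t_{0.01, 275} = 2.339984.
Margin = t* × SE = 2.339984 × 0.00900081 = 0.021062.
CI: -0.0462 ± 0.021062 → (-0.0673, -0.0251).
With 98% confidence, each one-unit increase in weekly hours worked is associated with a change of between -0.0673 and -0.0251 points (1–10) in job satisfaction score.

(-0.0673, -0.0251)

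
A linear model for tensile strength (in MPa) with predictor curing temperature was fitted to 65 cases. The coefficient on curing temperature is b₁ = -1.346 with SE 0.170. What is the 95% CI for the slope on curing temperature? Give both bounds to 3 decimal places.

df = n − 2 = 65 − 2 = 63.
t* = t_{0.025, 63} = 1.998341.
Margin = t* × SE = 1.998341 × 0.170 = 0.33972.
CI: -1.346 ± 0.33972 → (-1.686, -1.006).
With 95% confidence, each one-unit increase in curing temperature is associated with a change of between -1.686 and -1.006 MPa in tensile strength.

(-1.686, -1.006)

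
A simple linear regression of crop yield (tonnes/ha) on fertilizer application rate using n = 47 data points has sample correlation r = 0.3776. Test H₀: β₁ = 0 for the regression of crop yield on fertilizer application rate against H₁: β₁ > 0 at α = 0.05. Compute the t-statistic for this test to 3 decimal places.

t = r·√(n − 2)/√(1 − r²) = 0.3776·√45/√0.857418 = 2.736.
df = n − 2 = 45.
One-sided p ≈ 0.0044, which is < 0.05, so reject H₀.
There is evidence of a linear association between fertilizer application rate and crop yield.

t = 2.736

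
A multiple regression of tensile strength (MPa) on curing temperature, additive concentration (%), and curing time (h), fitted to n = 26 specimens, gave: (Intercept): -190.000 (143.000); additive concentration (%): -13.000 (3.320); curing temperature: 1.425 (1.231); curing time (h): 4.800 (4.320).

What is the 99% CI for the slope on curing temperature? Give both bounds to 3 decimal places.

(-2.045, 4.895)

Read off: b = 1.425, SE = 1.231 for curing temperature.
df = n − k − 1 = 26 − 3 − 1 = 22.
t* = t_{0.005, 22} = 2.818756.
Margin = t* × SE = 2.818756 × 1.231 = 3.46989.
CI: 1.425 ± 3.46989 → (-2.045, 4.895).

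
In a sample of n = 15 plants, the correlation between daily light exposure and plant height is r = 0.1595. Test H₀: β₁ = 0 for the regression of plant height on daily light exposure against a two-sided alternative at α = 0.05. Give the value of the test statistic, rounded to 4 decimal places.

t = r·√(n − 2)/√(1 − r²) = 0.1595·√13/√0.97456 = 0.5825.
df = n − 2 = 13.
Two-sided p ≈ 0.5702, which is ≥ 0.05, so fail to reject H₀.
The data do not give significant evidence of a linear association between daily light exposure and plant height.

t = 0.5825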